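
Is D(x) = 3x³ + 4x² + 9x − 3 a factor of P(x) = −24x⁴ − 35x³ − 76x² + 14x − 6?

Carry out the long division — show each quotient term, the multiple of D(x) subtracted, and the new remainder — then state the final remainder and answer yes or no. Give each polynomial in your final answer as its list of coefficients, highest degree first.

R = [-1, -9], so D(x) is not a factor of P(x). no

Step 1: lead(−24x⁴ − 35x³ − 76x² + 14x − 6) ÷ lead(D) = −24x⁴ ÷ 3x³ = −8x. Subtract (−8x)·D = −24x⁴ − 32x³ − 72x² + 24x. Remainder: −3x³ − 4x² − 10x − 6.
Step 2: lead(−3x³ − 4x² − 10x − 6) ÷ lead(D) = −3x³ ÷ 3x³ = −1. Subtract (−1)·D = −3x³ − 4x² − 9x + 3. Remainder: −x − 9.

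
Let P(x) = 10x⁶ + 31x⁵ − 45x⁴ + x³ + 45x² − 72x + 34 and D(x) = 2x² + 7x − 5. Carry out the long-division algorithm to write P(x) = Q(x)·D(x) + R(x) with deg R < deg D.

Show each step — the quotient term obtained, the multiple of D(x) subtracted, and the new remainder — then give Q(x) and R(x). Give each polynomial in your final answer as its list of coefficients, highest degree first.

Step 1: lead(10x⁶ + 31x⁵ − 45x⁴ + x³ + 45x² − 72x + 34) ÷ lead(D) = 10x⁶ ÷ 2x² = 5x⁴. Subtract (5x⁴)·D = 10x⁶ + 35x⁵ − 25x⁴. Remainder: −4x⁵ − 20x⁴ + x³ + 45x² − 72x + 34.
Step 2: lead(−4x⁵ − 20x⁴ + x³ + 45x² − 72x + 34) ÷ lead(D) = −4x⁵ ÷ 2x² = −2x³. Subtract (−2x³)·D = −4x⁵ − 14x⁴ + 10x³. Remainder: −6x⁴ − 9x³ + 45x² − 72x + 34.
Step 3: lead(−6x⁴ − 9x³ + 45x² − 72x + 34) ÷ lead(D) = −6x⁴ ÷ 2x² = −3x². Subtract (−3x²)·D = −6x⁴ − 21x³ + 15x². Remainder: 12x³ + 30x² − 72x + 34.
Step 4: lead(12x³ + 30x² − 72x + 34) ÷ lead(D) = 12x³ ÷ 2x² = 6x. Subtract (6x)·D = 12x³ + 42x² − 30x. Remainder: −12x² − 42x + 34.
Step 5: lead(−12x² − 42x + 34) ÷ lead(D) = −12x² ÷ 2x² = −6. Subtract (−6)·D = −12x² − 42x + 30. Remainder: 4.

Q = [5, -2, -3, 6, -6]; R = [4]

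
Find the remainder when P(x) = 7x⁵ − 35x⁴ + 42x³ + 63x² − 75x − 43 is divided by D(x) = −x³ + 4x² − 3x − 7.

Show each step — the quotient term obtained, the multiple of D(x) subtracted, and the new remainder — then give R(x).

Step 1: lead(7x⁵ − 35x⁴ + 42x³ + 63x² − 75x − 43) ÷ lead(D) = 7x⁵ ÷ −x³ = −7x². Subtract (−7x²)·D = 7x⁵ − 28x⁴ + 21x³ + 49x². Remainder: −7x⁴ + 21x³ + 14x² − 75x − 43.
Step 2: lead(−7x⁴ + 21x³ + 14x² − 75x − 43) ÷ lead(D) = −7x⁴ ÷ −x³ = 7x. Subtract (7x)·D = −7x⁴ + 28x³ − 21x² − 49x. Remainder: −7x³ + 35x² − 26x − 43.
Step 3: lead(−7x³ + 35x² − 26x − 43) ÷ lead(D) = −7x³ ÷ −x³ = 7. Subtract (7)·D = −7x³ + 28x² − 21x − 49. Remainder: 7x² − 5x + 6.

R(x) = 7x² − 5x + 6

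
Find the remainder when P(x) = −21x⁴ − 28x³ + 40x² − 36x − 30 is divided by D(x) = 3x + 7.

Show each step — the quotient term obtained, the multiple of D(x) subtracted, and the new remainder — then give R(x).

R(x) = 5

Step 1: lead(−21x⁴ − 28x³ + 40x² − 36x − 30) ÷ lead(D) = −21x⁴ ÷ 3x = −7x³. Subtract (−7x³)·D = −21x⁴ − 49x³. Remainder: 21x³ + 40x² − 36x − 30.
Step 2: lead(21x³ + 40x² − 36x − 30) ÷ lead(D) = 21x³ ÷ 3x = 7x². Subtract (7x²)·D = 21x³ + 49x². Remainder: −9x² − 36x − 30.
Step 3: lead(−9x² − 36x − 30) ÷ lead(D) = −9x² ÷ 3x = −3x. Subtract (−3x)·D = −9x² − 21x. Remainder: −15x − 30.
Step 4: lead(−15x − 30) ÷ lead(D) = −15x ÷ 3x = −5. Subtract (−5)·D = −15x − 35. Remainder: 5.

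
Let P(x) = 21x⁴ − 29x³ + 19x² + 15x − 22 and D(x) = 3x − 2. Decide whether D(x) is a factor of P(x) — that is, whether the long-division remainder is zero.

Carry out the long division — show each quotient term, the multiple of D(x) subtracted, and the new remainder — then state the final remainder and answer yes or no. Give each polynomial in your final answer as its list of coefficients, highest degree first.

Step 1: lead(21x⁴ − 29x³ + 19x² + 15x − 22) ÷ lead(D) = 21x⁴ ÷ 3x = 7x³. Subtract (7x³)·D = 21x⁴ − 14x³. Remainder: −15x³ + 19x² + 15x − 22.
Step 2: lead(−15x³ + 19x² + 15x − 22) ÷ lead(D) = −15x³ ÷ 3x = −5x². Subtract (−5x²)·D = −15x³ + 10x². Remainder: 9x² + 15x − 22.
Step 3: lead(9x² + 15x − 22) ÷ lead(D) = 9x² ÷ 3x = 3x. Subtract (3x)·D = 9x² − 6x. Remainder: 21x − 22.
Step 4: lead(21x − 22) ÷ lead(D) = 21x ÷ 3x = 7. Subtract (7)·D = 21x − 14. Remainder: −8.

R = [-8], so D(x) is not a factor of P(x). no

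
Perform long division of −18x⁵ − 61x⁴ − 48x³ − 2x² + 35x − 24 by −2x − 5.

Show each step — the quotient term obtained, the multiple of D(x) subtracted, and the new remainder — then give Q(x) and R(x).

Q(x) = 9x⁴ + 8x³ + 4x² − 9x + 5; R(x) = 1

Step 1: lead(−18x⁵ − 61x⁴ − 48x³ − 2x² + 35x − 24) ÷ lead(D) = −18x⁵ ÷ −2x = 9x⁴. Subtract (9x⁴)·D = −18x⁵ − 45x⁴. Remainder: −16x⁴ − 48x³ − 2x² + 35x − 24.
Step 2: lead(−16x⁴ − 48x³ − 2x² + 35x − 24) ÷ lead(D) = −16x⁴ ÷ −2x = 8x³. Subtract (8x³)·D = −16x⁴ − 40x³. Remainder: −8x³ − 2x² + 35x − 24.
Step 3: lead(−8x³ − 2x² + 35x − 24) ÷ lead(D) = −8x³ ÷ −2x = 4x². Subtract (4x²)·D = −8x³ − 20x². Remainder: 18x² + 35x − 24.
Step 4: lead(18x² + 35x − 24) ÷ lead(D) = 18x² ÷ −2x = −9x. Subtract (−9x)·D = 18x² + 45x. Remainder: −10x − 24.
Step 5: lead(−10x − 24) ÷ lead(D) = −10x ÷ −2x = 5. Subtract (5)·D = −10x − 25. Remainder: 1.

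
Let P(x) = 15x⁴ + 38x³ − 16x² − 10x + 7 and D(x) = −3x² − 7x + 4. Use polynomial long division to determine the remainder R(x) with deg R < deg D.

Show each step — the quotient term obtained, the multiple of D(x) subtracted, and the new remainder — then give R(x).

R(x) = x + 3

Step 1: lead(15x⁴ + 38x³ − 16x² − 10x + 7) ÷ lead(D) = 15x⁴ ÷ −3x² = −5x². Subtract (−5x²)·D = 15x⁴ + 35x³ − 20x². Remainder: 3x³ + 4x² − 10x + 7.
Step 2: lead(3x³ + 4x² − 10x + 7) ÷ lead(D) = 3x³ ÷ −3x² = −x. Subtract (−x)·D = 3x³ + 7x² − 4x. Remainder: −3x² − 6x + 7.
Step 3: lead(−3x² − 6x + 7) ÷ lead(D) = −3x² ÷ −3x² = 1. Subtract (1)·D = −3x² − 7x + 4. Remainder: x + 3.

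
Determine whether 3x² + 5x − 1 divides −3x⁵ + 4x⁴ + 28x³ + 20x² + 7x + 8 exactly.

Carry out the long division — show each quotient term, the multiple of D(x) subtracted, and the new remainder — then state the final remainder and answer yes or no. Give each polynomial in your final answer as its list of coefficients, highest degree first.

Step 1: lead(−3x⁵ + 4x⁴ + 28x³ + 20x² + 7x + 8) ÷ lead(D) = −3x⁵ ÷ 3x² = −x³. Subtract (−x³)·D = −3x⁵ − 5x⁴ + x³. Remainder: 9x⁴ + 27x³ + 20x² + 7x + 8.
Step 2: lead(9x⁴ + 27x³ + 20x² + 7x + 8) ÷ lead(D) = 9x⁴ ÷ 3x² = 3x². Subtract (3x²)·D = 9x⁴ + 15x³ − 3x². Remainder: 12x³ + 23x² + 7x + 8.
Step 3: lead(12x³ + 23x² + 7x + 8) ÷ lead(D) = 12x³ ÷ 3x² = 4x. Subtract (4x)·D = 12x³ + 20x² − 4x. Remainder: 3x² + 11x + 8.
Step 4: lead(3x² + 11x + 8) ÷ lead(D) = 3x² ÷ 3x² = 1. Subtract (1)·D = 3x² + 5x − 1. Remainder: 6x + 9.

R = [6, 9], so D(x) is not a factor of P(x). no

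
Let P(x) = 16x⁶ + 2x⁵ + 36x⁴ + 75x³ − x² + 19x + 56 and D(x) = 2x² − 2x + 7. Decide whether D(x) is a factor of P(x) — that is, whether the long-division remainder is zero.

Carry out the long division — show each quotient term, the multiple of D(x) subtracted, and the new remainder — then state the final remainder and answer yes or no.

R(x) = 0, so D(x) is a factor of P(x). yes

Step 1: lead(16x⁶ + 2x⁵ + 36x⁴ + 75x³ − x² + 19x + 56) ÷ lead(D) = 16x⁶ ÷ 2x² = 8x⁴. Subtract (8x⁴)·D = 16x⁶ − 16x⁵ + 56x⁴. Remainder: 18x⁵ − 20x⁴ + 75x³ − x² + 19x + 56.
Step 2: lead(18x⁵ − 20x⁴ + 75x³ − x² + 19x + 56) ÷ lead(D) = 18x⁵ ÷ 2x² = 9x³. Subtract (9x³)·D = 18x⁵ − 18x⁴ + 63x³. Remainder: −2x⁴ + 12x³ − x² + 19x + 56.
Step 3: lead(−2x⁴ + 12x³ − x² + 19x + 56) ÷ lead(D) = −2x⁴ ÷ 2x² = −x². Subtract (−x²)·D = −2x⁴ + 2x³ − 7x². Remainder: 10x³ + 6x² + 19x + 56.
Step 4: lead(10x³ + 6x² + 19x + 56) ÷ lead(D) = 10x³ ÷ 2x² = 5x. Subtract (5x)·D = 10x³ − 10x² + 35x. Remainder: 16x² − 16x + 56.
Step 5: lead(16x² − 16x + 56) ÷ lead(D) = 16x² ÷ 2x² = 8. Subtract (8)·D = 16x² − 16x + 56. Remainder: 0.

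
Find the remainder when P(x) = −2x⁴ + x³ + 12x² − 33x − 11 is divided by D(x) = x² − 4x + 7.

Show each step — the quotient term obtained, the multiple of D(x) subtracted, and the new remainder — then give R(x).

Step 1: lead(−2x⁴ + x³ + 12x² − 33x − 11) ÷ lead(D) = −2x⁴ ÷ x² = −2x². Subtract (−2x²)·D = −2x⁴ + 8x³ − 14x². Remainder: −7x³ + 26x² − 33x − 11.
Step 2: lead(−7x³ + 26x² − 33x − 11) ÷ lead(D) = −7x³ ÷ x² = −7x. Subtract (−7x)·D = −7x³ + 28x² − 49x. Remainder: −2x² + 16x − 11.
Step 3: lead(−2x² + 16x − 11) ÷ lead(D) = −2x² ÷ x² = −2. Subtract (−2)·D = −2x² + 8x − 14. Remainder: 8x + 3.

R(x) = 8x + 3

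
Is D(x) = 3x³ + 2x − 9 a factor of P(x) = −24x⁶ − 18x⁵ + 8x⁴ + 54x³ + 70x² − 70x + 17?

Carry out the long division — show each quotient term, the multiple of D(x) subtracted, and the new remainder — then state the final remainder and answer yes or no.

Step 1: lead(−24x⁶ − 18x⁵ + 8x⁴ + 54x³ + 70x² − 70x + 17) ÷ lead(D) = −24x⁶ ÷ 3x³ = −8x³. Subtract (−8x³)·D = −24x⁶ − 16x⁴ + 72x³. Remainder: −18x⁵ + 24x⁴ − 18x³ + 70x² − 70x + 17.
Step 2: lead(−18x⁵ + 24x⁴ − 18x³ + 70x² − 70x + 17) ÷ lead(D) = −18x⁵ ÷ 3x³ = −6x². Subtract (−6x²)·D = −18x⁵ − 12x³ + 54x². Remainder: 24x⁴ − 6x³ + 16x² − 70x + 17.
Step 3: lead(24x⁴ − 6x³ + 16x² − 70x + 17) ÷ lead(D) = 24x⁴ ÷ 3x³ = 8x. Subtract (8x)·D = 24x⁴ + 16x² − 72x. Remainder: −6x³ + 2x + 17.
Step 4: lead(−6x³ + 2x + 17) ÷ lead(D) = −6x³ ÷ 3x³ = −2. Subtract (−2)·D = −6x³ − 4x + 18. Remainder: 6x − 1.

R(x) = 6x − 1, so D(x) is not a factor of P(x). no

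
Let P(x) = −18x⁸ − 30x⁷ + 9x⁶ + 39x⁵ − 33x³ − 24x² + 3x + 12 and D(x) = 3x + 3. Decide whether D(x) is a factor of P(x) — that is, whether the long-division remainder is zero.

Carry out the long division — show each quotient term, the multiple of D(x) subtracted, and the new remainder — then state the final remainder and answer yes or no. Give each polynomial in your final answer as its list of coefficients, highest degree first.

R = [0], so D(x) is a factor of P(x). yes

Step 1: lead(−18x⁸ − 30x⁷ + 9x⁶ + 39x⁵ − 33x³ − 24x² + 3x + 12) ÷ lead(D) = −18x⁸ ÷ 3x = −6x⁷. Subtract (−6x⁷)·D = −18x⁸ − 18x⁷. Remainder: −12x⁷ + 9x⁶ + 39x⁵ − 33x³ − 24x² + 3x + 12.
Step 2: lead(−12x⁷ + 9x⁶ + 39x⁵ − 33x³ − 24x² + 3x + 12) ÷ lead(D) = −12x⁷ ÷ 3x = −4x⁶. Subtract (−4x⁶)·D = −12x⁷ − 12x⁶. Remainder: 21x⁶ + 39x⁵ − 33x³ − 24x² + 3x + 12.
Step 3: lead(21x⁶ + 39x⁵ − 33x³ − 24x² + 3x + 12) ÷ lead(D) = 21x⁶ ÷ 3x = 7x⁵. Subtract (7x⁵)·D = 21x⁶ + 21x⁵. Remainder: 18x⁵ − 33x³ − 24x² + 3x + 12.
Step 4: lead(18x⁵ − 33x³ − 24x² + 3x + 12) ÷ lead(D) = 18x⁵ ÷ 3x = 6x⁴. Subtract (6x⁴)·D = 18x⁵ + 18x⁴. Remainder: −18x⁴ − 33x³ − 24x² + 3x + 12.
Step 5: lead(−18x⁴ − 33x³ − 24x² + 3x + 12) ÷ lead(D) = −18x⁴ ÷ 3x = −6x³. Subtract (−6x³)·D = −18x⁴ − 18x³. Remainder: −15x³ − 24x² + 3x + 12.
Step 6: lead(−15x³ − 24x² + 3x + 12) ÷ lead(D) = −15x³ ÷ 3x = −5x². Subtract (−5x²)·D = −15x³ − 15x². Remainder: −9x² + 3x + 12.
Step 7: lead(−9x² + 3x + 12) ÷ lead(D) = −9x² ÷ 3x = −3x. Subtract (−3x)·D = −9x² − 9x. Remainder: 12x + 12.
Step 8: lead(12x + 12) ÷ lead(D) = 12x ÷ 3x = 4. Subtract (4)·D = 12x + 12. Remainder: 0.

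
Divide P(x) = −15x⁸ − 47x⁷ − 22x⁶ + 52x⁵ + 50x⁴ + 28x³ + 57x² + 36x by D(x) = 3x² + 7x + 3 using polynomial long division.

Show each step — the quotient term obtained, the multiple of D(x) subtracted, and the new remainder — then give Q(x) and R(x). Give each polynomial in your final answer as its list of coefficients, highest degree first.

Step 1: lead(−15x⁸ − 47x⁷ − 22x⁶ + 52x⁵ + 50x⁴ + 28x³ + 57x² + 36x) ÷ lead(D) = −15x⁸ ÷ 3x² = −5x⁶. Subtract (−5x⁶)·D = −15x⁸ − 35x⁷ − 15x⁶. Remainder: −12x⁷ − 7x⁶ + 52x⁵ + 50x⁴ + 28x³ + 57x² + 36x.
Step 2: lead(−12x⁷ − 7x⁶ + 52x⁵ + 50x⁴ + 28x³ + 57x² + 36x) ÷ lead(D) = −12x⁷ ÷ 3x² = −4x⁵. Subtract (−4x⁵)·D = −12x⁷ − 28x⁶ − 12x⁵. Remainder: 21x⁶ + 64x⁵ + 50x⁴ + 28x³ + 57x² + 36x.
Step 3: lead(21x⁶ + 64x⁵ + 50x⁴ + 28x³ + 57x² + 36x) ÷ lead(D) = 21x⁶ ÷ 3x² = 7x⁴. Subtract (7x⁴)·D = 21x⁶ + 49x⁵ + 21x⁴. Remainder: 15x⁵ + 29x⁴ + 28x³ + 57x² + 36x.
Step 4: lead(15x⁵ + 29x⁴ + 28x³ + 57x² + 36x) ÷ lead(D) = 15x⁵ ÷ 3x² = 5x³. Subtract (5x³)·D = 15x⁵ + 35x⁴ + 15x³. Remainder: −6x⁴ + 13x³ + 57x² + 36x.
Step 5: lead(−6x⁴ + 13x³ + 57x² + 36x) ÷ lead(D) = −6x⁴ ÷ 3x² = −2x². Subtract (−2x²)·D = −6x⁴ − 14x³ − 6x². Remainder: 27x³ + 63x² + 36x.
Step 6: lead(27x³ + 63x² + 36x) ÷ lead(D) = 27x³ ÷ 3x² = 9x. Subtract (9x)·D = 27x³ + 63x² + 27x. Remainder: 9x.

Q = [-5, -4, 7, 5, -2, 9, 0]; R = [9, 0]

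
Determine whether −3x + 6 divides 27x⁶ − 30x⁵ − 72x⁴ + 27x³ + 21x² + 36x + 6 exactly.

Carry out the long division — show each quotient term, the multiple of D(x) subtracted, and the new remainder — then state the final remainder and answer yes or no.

R(x) = −6, so D(x) is not a factor of P(x). no

Step 1: lead(27x⁶ − 30x⁵ − 72x⁴ + 27x³ + 21x² + 36x + 6) ÷ lead(D) = 27x⁶ ÷ −3x = −9x⁵. Subtract (−9x⁵)·D = 27x⁶ − 54x⁵. Remainder: 24x⁵ − 72x⁴ + 27x³ + 21x² + 36x + 6.
Step 2: lead(24x⁵ − 72x⁴ + 27x³ + 21x² + 36x + 6) ÷ lead(D) = 24x⁵ ÷ −3x = −8x⁴. Subtract (−8x⁴)·D = 24x⁵ − 48x⁴. Remainder: −24x⁴ + 27x³ + 21x² + 36x + 6.
Step 3: lead(−24x⁴ + 27x³ + 21x² + 36x + 6) ÷ lead(D) = −24x⁴ ÷ −3x = 8x³. Subtract (8x³)·D = −24x⁴ + 48x³. Remainder: −21x³ + 21x² + 36x + 6.
Step 4: lead(−21x³ + 21x² + 36x + 6) ÷ lead(D) = −21x³ ÷ −3x = 7x². Subtract (7x²)·D = −21x³ + 42x². Remainder: −21x² + 36x + 6.
Step 5: lead(−21x² + 36x + 6) ÷ lead(D) = −21x² ÷ −3x = 7x. Subtract (7x)·D = −21x² + 42x. Remainder: −6x + 6.
Step 6: lead(−6x + 6) ÷ lead(D) = −6x ÷ −3x = 2. Subtract (2)·D = −6x + 12. Remainder: −6.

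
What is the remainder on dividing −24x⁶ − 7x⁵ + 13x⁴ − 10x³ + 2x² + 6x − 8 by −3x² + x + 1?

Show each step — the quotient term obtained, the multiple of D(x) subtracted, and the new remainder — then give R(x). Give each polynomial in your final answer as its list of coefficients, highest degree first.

Step 1: lead(−24x⁶ − 7x⁵ + 13x⁴ − 10x³ + 2x² + 6x − 8) ÷ lead(D) = −24x⁶ ÷ −3x² = 8x⁴. Subtract (8x⁴)·D = −24x⁶ + 8x⁵ + 8x⁴. Remainder: −15x⁵ + 5x⁴ − 10x³ + 2x² + 6x − 8.
Step 2: lead(−15x⁵ + 5x⁴ − 10x³ + 2x² + 6x − 8) ÷ lead(D) = −15x⁵ ÷ −3x² = 5x³. Subtract (5x³)·D = −15x⁵ + 5x⁴ + 5x³. Remainder: −15x³ + 2x² + 6x − 8.
Step 3: lead(−15x³ + 2x² + 6x − 8) ÷ lead(D) = −15x³ ÷ −3x² = 5x. Subtract (5x)·D = −15x³ + 5x² + 5x. Remainder: −3x² + x − 8.
Step 4: lead(−3x² + x − 8) ÷ lead(D) = −3x² ÷ −3x² = 1. Subtract (1)·D = −3x² + x + 1. Remainder: −9.

R = [-9]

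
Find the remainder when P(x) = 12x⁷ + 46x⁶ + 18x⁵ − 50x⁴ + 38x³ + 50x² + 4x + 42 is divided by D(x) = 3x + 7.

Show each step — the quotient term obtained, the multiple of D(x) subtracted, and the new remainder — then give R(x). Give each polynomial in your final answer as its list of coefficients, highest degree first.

R = [0]

Step 1: lead(12x⁷ + 46x⁶ + 18x⁵ − 50x⁴ + 38x³ + 50x² + 4x + 42) ÷ lead(D) = 12x⁷ ÷ 3x = 4x⁶. Subtract (4x⁶)·D = 12x⁷ + 28x⁶. Remainder: 18x⁶ + 18x⁵ − 50x⁴ + 38x³ + 50x² + 4x + 42.
Step 2: lead(18x⁶ + 18x⁵ − 50x⁴ + 38x³ + 50x² + 4x + 42) ÷ lead(D) = 18x⁶ ÷ 3x = 6x⁵. Subtract (6x⁵)·D = 18x⁶ + 42x⁵. Remainder: −24x⁵ − 50x⁴ + 38x³ + 50x² + 4x + 42.
Step 3: lead(−24x⁵ − 50x⁴ + 38x³ + 50x² + 4x + 42) ÷ lead(D) = −24x⁵ ÷ 3x = −8x⁴. Subtract (−8x⁴)·D = −24x⁵ − 56x⁴. Remainder: 6x⁴ + 38x³ + 50x² + 4x + 42.
Step 4: lead(6x⁴ + 38x³ + 50x² + 4x + 42) ÷ lead(D) = 6x⁴ ÷ 3x = 2x³. Subtract (2x³)·D = 6x⁴ + 14x³. Remainder: 24x³ + 50x² + 4x + 42.
Step 5: lead(24x³ + 50x² + 4x + 42) ÷ lead(D) = 24x³ ÷ 3x = 8x². Subtract (8x²)·D = 24x³ + 56x². Remainder: −6x² + 4x + 42.
Step 6: lead(−6x² + 4x + 42) ÷ lead(D) = −6x² ÷ 3x = −2x. Subtract (−2x)·D = −6x² − 14x. Remainder: 18x + 42.
Step 7: lead(18x + 42) ÷ lead(D) = 18x ÷ 3x = 6. Subtract (6)·D = 18x + 42. Remainder: 0.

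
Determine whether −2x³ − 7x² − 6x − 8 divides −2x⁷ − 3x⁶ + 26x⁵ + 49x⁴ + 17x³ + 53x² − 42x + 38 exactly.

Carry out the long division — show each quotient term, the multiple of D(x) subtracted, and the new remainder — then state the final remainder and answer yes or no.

R(x) = −2, so D(x) is not a factor of P(x). no

Step 1: lead(−2x⁷ − 3x⁶ + 26x⁵ + 49x⁴ + 17x³ + 53x² − 42x + 38) ÷ lead(D) = −2x⁷ ÷ −2x³ = x⁴. Subtract (x⁴)·D = −2x⁷ − 7x⁶ − 6x⁵ − 8x⁴. Remainder: 4x⁶ + 32x⁵ + 57x⁴ + 17x³ + 53x² − 42x + 38.
Step 2: lead(4x⁶ + 32x⁵ + 57x⁴ + 17x³ + 53x² − 42x + 38) ÷ lead(D) = 4x⁶ ÷ −2x³ = −2x³. Subtract (−2x³)·D = 4x⁶ + 14x⁵ + 12x⁴ + 16x³. Remainder: 18x⁵ + 45x⁴ + x³ + 53x² − 42x + 38.
Step 3: lead(18x⁵ + 45x⁴ + x³ + 53x² − 42x + 38) ÷ lead(D) = 18x⁵ ÷ −2x³ = −9x². Subtract (−9x²)·D = 18x⁵ + 63x⁴ + 54x³ + 72x². Remainder: −18x⁴ − 53x³ − 19x² − 42x + 38.
Step 4: lead(−18x⁴ − 53x³ − 19x² − 42x + 38) ÷ lead(D) = −18x⁴ ÷ −2x³ = 9x. Subtract (9x)·D = −18x⁴ − 63x³ − 54x² − 72x. Remainder: 10x³ + 35x² + 30x + 38.
Step 5: lead(10x³ + 35x² + 30x + 38) ÷ lead(D) = 10x³ ÷ −2x³ = −5. Subtract (−5)·D = 10x³ + 35x² + 30x + 40. Remainder: −2.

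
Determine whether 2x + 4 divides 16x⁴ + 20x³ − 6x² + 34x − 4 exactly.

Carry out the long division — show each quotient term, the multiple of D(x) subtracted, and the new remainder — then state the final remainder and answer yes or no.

Step 1: lead(16x⁴ + 20x³ − 6x² + 34x − 4) ÷ lead(D) = 16x⁴ ÷ 2x = 8x³. Subtract (8x³)·D = 16x⁴ + 32x³. Remainder: −12x³ − 6x² + 34x − 4.
Step 2: lead(−12x³ − 6x² + 34x − 4) ÷ lead(D) = −12x³ ÷ 2x = −6x². Subtract (−6x²)·D = −12x³ − 24x². Remainder: 18x² + 34x − 4.
Step 3: lead(18x² + 34x − 4) ÷ lead(D) = 18x² ÷ 2x = 9x. Subtract (9x)·D = 18x² + 36x. Remainder: −2x − 4.
Step 4: lead(−2x − 4) ÷ lead(D) = −2x ÷ 2x = −1. Subtract (−1)·D = −2x − 4. Remainder: 0.

R(x) = 0, so D(x) is a factor of P(x). yes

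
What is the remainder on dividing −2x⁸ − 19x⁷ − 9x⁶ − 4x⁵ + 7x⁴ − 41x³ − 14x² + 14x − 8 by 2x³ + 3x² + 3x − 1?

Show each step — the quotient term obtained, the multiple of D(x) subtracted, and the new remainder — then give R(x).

Step 1: lead(−2x⁸ − 19x⁷ − 9x⁶ − 4x⁵ + 7x⁴ − 41x³ − 14x² + 14x − 8) ÷ lead(D) = −2x⁸ ÷ 2x³ = −x⁵. Subtract (−x⁵)·D = −2x⁸ − 3x⁷ − 3x⁶ + x⁵. Remainder: −16x⁷ − 6x⁶ − 5x⁵ + 7x⁴ − 41x³ − 14x² + 14x − 8.
Step 2: lead(−16x⁷ − 6x⁶ − 5x⁵ + 7x⁴ − 41x³ − 14x² + 14x − 8) ÷ lead(D) = −16x⁷ ÷ 2x³ = −8x⁴. Subtract (−8x⁴)·D = −16x⁷ − 24x⁶ − 24x⁵ + 8x⁴. Remainder: 18x⁶ + 19x⁵ − x⁴ − 41x³ − 14x² + 14x − 8.
Step 3: lead(18x⁶ + 19x⁵ − x⁴ − 41x³ − 14x² + 14x − 8) ÷ lead(D) = 18x⁶ ÷ 2x³ = 9x³. Subtract (9x³)·D = 18x⁶ + 27x⁵ + 27x⁴ − 9x³. Remainder: −8x⁵ − 28x⁴ − 32x³ − 14x² + 14x − 8.
Step 4: lead(−8x⁵ − 28x⁴ − 32x³ − 14x² + 14x − 8) ÷ lead(D) = −8x⁵ ÷ 2x³ = −4x². Subtract (−4x²)·D = −8x⁵ − 12x⁴ − 12x³ + 4x². Remainder: −16x⁴ − 20x³ − 18x² + 14x − 8.
Step 5: lead(−16x⁴ − 20x³ − 18x² + 14x − 8) ÷ lead(D) = −16x⁴ ÷ 2x³ = −8x. Subtract (−8x)·D = −16x⁴ − 24x³ − 24x² + 8x. Remainder: 4x³ + 6x² + 6x − 8.
Step 6: lead(4x³ + 6x² + 6x − 8) ÷ lead(D) = 4x³ ÷ 2x³ = 2. Subtract (2)·D = 4x³ + 6x² + 6x − 2. Remainder: −6.

R(x) = −6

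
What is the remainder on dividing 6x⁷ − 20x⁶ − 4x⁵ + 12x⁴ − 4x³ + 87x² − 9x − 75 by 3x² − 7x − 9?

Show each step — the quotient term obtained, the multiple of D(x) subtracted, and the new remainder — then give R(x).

R(x) = 6

Step 1: lead(6x⁷ − 20x⁶ − 4x⁵ + 12x⁴ − 4x³ + 87x² − 9x − 75) ÷ lead(D) = 6x⁷ ÷ 3x² = 2x⁵. Subtract (2x⁵)·D = 6x⁷ − 14x⁶ − 18x⁵. Remainder: −6x⁶ + 14x⁵ + 12x⁴ − 4x³ + 87x² − 9x − 75.
Step 2: lead(−6x⁶ + 14x⁵ + 12x⁴ − 4x³ + 87x² − 9x − 75) ÷ lead(D) = −6x⁶ ÷ 3x² = −2x⁴. Subtract (−2x⁴)·D = −6x⁶ + 14x⁵ + 18x⁴. Remainder: −6x⁴ − 4x³ + 87x² − 9x − 75.
Step 3: lead(−6x⁴ − 4x³ + 87x² − 9x − 75) ÷ lead(D) = −6x⁴ ÷ 3x² = −2x². Subtract (−2x²)·D = −6x⁴ + 14x³ + 18x². Remainder: −18x³ + 69x² − 9x − 75.
Step 4: lead(−18x³ + 69x² − 9x − 75) ÷ lead(D) = −18x³ ÷ 3x² = −6x. Subtract (−6x)·D = −18x³ + 42x² + 54x. Remainder: 27x² − 63x − 75.
Step 5: lead(27x² − 63x − 75) ÷ lead(D) = 27x² ÷ 3x² = 9. Subtract (9)·D = 27x² − 63x − 81. Remainder: 6.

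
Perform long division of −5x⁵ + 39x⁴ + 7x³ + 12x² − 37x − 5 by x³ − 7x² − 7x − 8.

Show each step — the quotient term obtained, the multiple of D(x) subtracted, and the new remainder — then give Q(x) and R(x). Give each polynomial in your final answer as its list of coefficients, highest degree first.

Q = [-5, 4, 0]; R = [-5, -5]

Step 1: lead(−5x⁵ + 39x⁴ + 7x³ + 12x² − 37x − 5) ÷ lead(D) = −5x⁵ ÷ x³ = −5x². Subtract (−5x²)·D = −5x⁵ + 35x⁴ + 35x³ + 40x². Remainder: 4x⁴ − 28x³ − 28x² − 37x − 5.
Step 2: lead(4x⁴ − 28x³ − 28x² − 37x − 5) ÷ lead(D) = 4x⁴ ÷ x³ = 4x. Subtract (4x)·D = 4x⁴ − 28x³ − 28x² − 32x. Remainder: −5x − 5.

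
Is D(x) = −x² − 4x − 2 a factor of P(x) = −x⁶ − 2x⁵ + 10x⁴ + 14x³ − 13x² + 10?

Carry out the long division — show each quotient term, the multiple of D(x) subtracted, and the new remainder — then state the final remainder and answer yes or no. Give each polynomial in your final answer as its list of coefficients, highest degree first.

R = [4], so D(x) is not a factor of P(x). no

Step 1: lead(−x⁶ − 2x⁵ + 10x⁴ + 14x³ − 13x² + 10) ÷ lead(D) = −x⁶ ÷ −x² = x⁴. Subtract (x⁴)·D = −x⁶ − 4x⁵ − 2x⁴. Remainder: 2x⁵ + 12x⁴ + 14x³ − 13x² + 10.
Step 2: lead(2x⁵ + 12x⁴ + 14x³ − 13x² + 10) ÷ lead(D) = 2x⁵ ÷ −x² = −2x³. Subtract (−2x³)·D = 2x⁵ + 8x⁴ + 4x³. Remainder: 4x⁴ + 10x³ − 13x² + 10.
Step 3: lead(4x⁴ + 10x³ − 13x² + 10) ÷ lead(D) = 4x⁴ ÷ −x² = −4x². Subtract (−4x²)·D = 4x⁴ + 16x³ + 8x². Remainder: −6x³ − 21x² + 10.
Step 4: lead(−6x³ − 21x² + 10) ÷ lead(D) = −6x³ ÷ −x² = 6x. Subtract (6x)·D = −6x³ − 24x² − 12x. Remainder: 3x² + 12x + 10.
Step 5: lead(3x² + 12x + 10) ÷ lead(D) = 3x² ÷ −x² = −3. Subtract (−3)·D = 3x² + 12x + 6. Remainder: 4.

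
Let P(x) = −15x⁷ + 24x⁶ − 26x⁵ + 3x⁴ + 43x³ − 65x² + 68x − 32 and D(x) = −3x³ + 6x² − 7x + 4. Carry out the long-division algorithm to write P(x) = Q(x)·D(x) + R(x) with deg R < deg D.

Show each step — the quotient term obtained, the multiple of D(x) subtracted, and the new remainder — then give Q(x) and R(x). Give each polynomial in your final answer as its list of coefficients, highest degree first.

Q = [5, 2, 1, 3, -8]; R = [0]

Step 1: lead(−15x⁷ + 24x⁶ − 26x⁵ + 3x⁴ + 43x³ − 65x² + 68x − 32) ÷ lead(D) = −15x⁷ ÷ −3x³ = 5x⁴. Subtract (5x⁴)·D = −15x⁷ + 30x⁶ − 35x⁵ + 20x⁴. Remainder: −6x⁶ + 9x⁵ − 17x⁴ + 43x³ − 65x² + 68x − 32.
Step 2: lead(−6x⁶ + 9x⁵ − 17x⁴ + 43x³ − 65x² + 68x − 32) ÷ lead(D) = −6x⁶ ÷ −3x³ = 2x³. Subtract (2x³)·D = −6x⁶ + 12x⁵ − 14x⁴ + 8x³. Remainder: −3x⁵ − 3x⁴ + 35x³ − 65x² + 68x − 32.
Step 3: lead(−3x⁵ − 3x⁴ + 35x³ − 65x² + 68x − 32) ÷ lead(D) = −3x⁵ ÷ −3x³ = x². Subtract (x²)·D = −3x⁵ + 6x⁴ − 7x³ + 4x². Remainder: −9x⁴ + 42x³ − 69x² + 68x − 32.
Step 4: lead(−9x⁴ + 42x³ − 69x² + 68x − 32) ÷ lead(D) = −9x⁴ ÷ −3x³ = 3x. Subtract (3x)·D = −9x⁴ + 18x³ − 21x² + 12x. Remainder: 24x³ − 48x² + 56x − 32.
Step 5: lead(24x³ − 48x² + 56x − 32) ÷ lead(D) = 24x³ ÷ −3x³ = −8. Subtract (−8)·D = 24x³ − 48x² + 56x − 32. Remainder: 0.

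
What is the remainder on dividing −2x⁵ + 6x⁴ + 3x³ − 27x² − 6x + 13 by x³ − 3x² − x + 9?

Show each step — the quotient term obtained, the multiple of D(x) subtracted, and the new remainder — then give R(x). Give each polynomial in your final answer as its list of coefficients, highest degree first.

R = [-6, -5, 4]

Step 1: lead(−2x⁵ + 6x⁴ + 3x³ − 27x² − 6x + 13) ÷ lead(D) = −2x⁵ ÷ x³ = −2x². Subtract (−2x²)·D = −2x⁵ + 6x⁴ + 2x³ − 18x². Remainder: x³ − 9x² − 6x + 13.
Step 2: lead(x³ − 9x² − 6x + 13) ÷ lead(D) = x³ ÷ x³ = 1. Subtract (1)·D = x³ − 3x² − x + 9. Remainder: −6x² − 5x + 4.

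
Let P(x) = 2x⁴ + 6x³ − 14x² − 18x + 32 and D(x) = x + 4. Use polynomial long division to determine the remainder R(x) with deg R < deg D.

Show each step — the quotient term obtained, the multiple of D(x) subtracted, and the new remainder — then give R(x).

R(x) = 8

Step 1: lead(2x⁴ + 6x³ − 14x² − 18x + 32) ÷ lead(D) = 2x⁴ ÷ x = 2x³. Subtract (2x³)·D = 2x⁴ + 8x³. Remainder: −2x³ − 14x² − 18x + 32.
Step 2: lead(−2x³ − 14x² − 18x + 32) ÷ lead(D) = −2x³ ÷ x = −2x². Subtract (−2x²)·D = −2x³ − 8x². Remainder: −6x² − 18x + 32.
Step 3: lead(−6x² − 18x + 32) ÷ lead(D) = −6x² ÷ x = −6x. Subtract (−6x)·D = −6x² − 24x. Remainder: 6x + 32.
Step 4: lead(6x + 32) ÷ lead(D) = 6x ÷ x = 6. Subtract (6)·D = 6x + 24. Remainder: 8.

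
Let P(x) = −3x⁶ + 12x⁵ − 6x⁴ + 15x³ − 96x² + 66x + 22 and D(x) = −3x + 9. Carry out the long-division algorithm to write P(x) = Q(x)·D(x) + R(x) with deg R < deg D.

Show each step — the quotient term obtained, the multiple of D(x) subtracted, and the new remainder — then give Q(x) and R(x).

Q(x) = x⁵ − x⁴ − x³ − 8x² + 8x + 2; R(x) = 4

Step 1: lead(−3x⁶ + 12x⁵ − 6x⁴ + 15x³ − 96x² + 66x + 22) ÷ lead(D) = −3x⁶ ÷ −3x = x⁵. Subtract (x⁵)·D = −3x⁶ + 9x⁵. Remainder: 3x⁵ − 6x⁴ + 15x³ − 96x² + 66x + 22.
Step 2: lead(3x⁵ − 6x⁴ + 15x³ − 96x² + 66x + 22) ÷ lead(D) = 3x⁵ ÷ −3x = −x⁴. Subtract (−x⁴)·D = 3x⁵ − 9x⁴. Remainder: 3x⁴ + 15x³ − 96x² + 66x + 22.
Step 3: lead(3x⁴ + 15x³ − 96x² + 66x + 22) ÷ lead(D) = 3x⁴ ÷ −3x = −x³. Subtract (−x³)·D = 3x⁴ − 9x³. Remainder: 24x³ − 96x² + 66x + 22.
Step 4: lead(24x³ − 96x² + 66x + 22) ÷ lead(D) = 24x³ ÷ −3x = −8x². Subtract (−8x²)·D = 24x³ − 72x². Remainder: −24x² + 66x + 22.
Step 5: lead(−24x² + 66x + 22) ÷ lead(D) = −24x² ÷ −3x = 8x. Subtract (8x)·D = −24x² + 72x. Remainder: −6x + 22.
Step 6: lead(−6x + 22) ÷ lead(D) = −6x ÷ −3x = 2. Subtract (2)·D = −6x + 18. Remainder: 4.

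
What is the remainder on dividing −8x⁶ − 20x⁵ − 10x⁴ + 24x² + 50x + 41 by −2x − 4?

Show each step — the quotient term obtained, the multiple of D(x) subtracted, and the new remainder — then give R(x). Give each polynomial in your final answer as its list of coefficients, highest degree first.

R = [5]

Step 1: lead(−8x⁶ − 20x⁵ − 10x⁴ + 24x² + 50x + 41) ÷ lead(D) = −8x⁶ ÷ −2x = 4x⁵. Subtract (4x⁵)·D = −8x⁶ − 16x⁵. Remainder: −4x⁵ − 10x⁴ + 24x² + 50x + 41.
Step 2: lead(−4x⁵ − 10x⁴ + 24x² + 50x + 41) ÷ lead(D) = −4x⁵ ÷ −2x = 2x⁴. Subtract (2x⁴)·D = −4x⁵ − 8x⁴. Remainder: −2x⁴ + 24x² + 50x + 41.
Step 3: lead(−2x⁴ + 24x² + 50x + 41) ÷ lead(D) = −2x⁴ ÷ −2x = x³. Subtract (x³)·D = −2x⁴ − 4x³. Remainder: 4x³ + 24x² + 50x + 41.
Step 4: lead(4x³ + 24x² + 50x + 41) ÷ lead(D) = 4x³ ÷ −2x = −2x². Subtract (−2x²)·D = 4x³ + 8x². Remainder: 16x² + 50x + 41.
Step 5: lead(16x² + 50x + 41) ÷ lead(D) = 16x² ÷ −2x = −8x. Subtract (−8x)·D = 16x² + 32x. Remainder: 18x + 41.
Step 6: lead(18x + 41) ÷ lead(D) = 18x ÷ −2x = −9. Subtract (−9)·D = 18x + 36. Remainder: 5.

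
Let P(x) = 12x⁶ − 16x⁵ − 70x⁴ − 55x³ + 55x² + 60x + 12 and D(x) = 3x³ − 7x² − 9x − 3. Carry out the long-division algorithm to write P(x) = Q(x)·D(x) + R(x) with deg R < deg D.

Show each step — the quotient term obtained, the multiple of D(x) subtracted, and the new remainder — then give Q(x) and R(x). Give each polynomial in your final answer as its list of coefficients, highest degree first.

Step 1: lead(12x⁶ − 16x⁵ − 70x⁴ − 55x³ + 55x² + 60x + 12) ÷ lead(D) = 12x⁶ ÷ 3x³ = 4x³. Subtract (4x³)·D = 12x⁶ − 28x⁵ − 36x⁴ − 12x³. Remainder: 12x⁵ − 34x⁴ − 43x³ + 55x² + 60x + 12.
Step 2: lead(12x⁵ − 34x⁴ − 43x³ + 55x² + 60x + 12) ÷ lead(D) = 12x⁵ ÷ 3x³ = 4x². Subtract (4x²)·D = 12x⁵ − 28x⁴ − 36x³ − 12x². Remainder: −6x⁴ − 7x³ + 67x² + 60x + 12.
Step 3: lead(−6x⁴ − 7x³ + 67x² + 60x + 12) ÷ lead(D) = −6x⁴ ÷ 3x³ = −2x. Subtract (−2x)·D = −6x⁴ + 14x³ + 18x² + 6x. Remainder: −21x³ + 49x² + 54x + 12.
Step 4: lead(−21x³ + 49x² + 54x + 12) ÷ lead(D) = −21x³ ÷ 3x³ = −7. Subtract (−7)·D = −21x³ + 49x² + 63x + 21. Remainder: −9x − 9.

Q = [4, 4, -2, -7]; R = [-9, -9]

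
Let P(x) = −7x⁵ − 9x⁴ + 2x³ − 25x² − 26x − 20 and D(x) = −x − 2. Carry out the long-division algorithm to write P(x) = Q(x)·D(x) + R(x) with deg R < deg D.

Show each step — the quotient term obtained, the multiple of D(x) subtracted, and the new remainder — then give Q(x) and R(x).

Q(x) = 7x⁴ − 5x³ + 8x² + 9x + 8; R(x) = −4

Step 1: lead(−7x⁵ − 9x⁴ + 2x³ − 25x² − 26x − 20) ÷ lead(D) = −7x⁵ ÷ −x = 7x⁴. Subtract (7x⁴)·D = −7x⁵ − 14x⁴. Remainder: 5x⁴ + 2x³ − 25x² − 26x − 20.
Step 2: lead(5x⁴ + 2x³ − 25x² − 26x − 20) ÷ lead(D) = 5x⁴ ÷ −x = −5x³. Subtract (−5x³)·D = 5x⁴ + 10x³. Remainder: −8x³ − 25x² − 26x − 20.
Step 3: lead(−8x³ − 25x² − 26x − 20) ÷ lead(D) = −8x³ ÷ −x = 8x². Subtract (8x²)·D = −8x³ − 16x². Remainder: −9x² − 26x − 20.
Step 4: lead(−9x² − 26x − 20) ÷ lead(D) = −9x² ÷ −x = 9x. Subtract (9x)·D = −9x² − 18x. Remainder: −8x − 20.
Step 5: lead(−8x − 20) ÷ lead(D) = −8x ÷ −x = 8. Subtract (8)·D = −8x − 16. Remainder: −4.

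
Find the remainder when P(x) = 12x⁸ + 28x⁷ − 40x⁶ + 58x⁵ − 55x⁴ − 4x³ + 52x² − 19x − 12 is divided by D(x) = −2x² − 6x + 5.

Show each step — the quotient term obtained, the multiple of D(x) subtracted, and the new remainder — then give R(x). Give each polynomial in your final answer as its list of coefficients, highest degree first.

Step 1: lead(12x⁸ + 28x⁷ − 40x⁶ + 58x⁵ − 55x⁴ − 4x³ + 52x² − 19x − 12) ÷ lead(D) = 12x⁸ ÷ −2x² = −6x⁶. Subtract (−6x⁶)·D = 12x⁸ + 36x⁷ − 30x⁶. Remainder: −8x⁷ − 10x⁶ + 58x⁵ − 55x⁴ − 4x³ + 52x² − 19x − 12.
Step 2: lead(−8x⁷ − 10x⁶ + 58x⁵ − 55x⁴ − 4x³ + 52x² − 19x − 12) ÷ lead(D) = −8x⁷ ÷ −2x² = 4x⁵. Subtract (4x⁵)·D = −8x⁷ − 24x⁶ + 20x⁵. Remainder: 14x⁶ + 38x⁵ − 55x⁴ − 4x³ + 52x² − 19x − 12.
Step 3: lead(14x⁶ + 38x⁵ − 55x⁴ − 4x³ + 52x² − 19x − 12) ÷ lead(D) = 14x⁶ ÷ −2x² = −7x⁴. Subtract (−7x⁴)·D = 14x⁶ + 42x⁵ − 35x⁴. Remainder: −4x⁵ − 20x⁴ − 4x³ + 52x² − 19x − 12.
Step 4: lead(−4x⁵ − 20x⁴ − 4x³ + 52x² − 19x − 12) ÷ lead(D) = −4x⁵ ÷ −2x² = 2x³. Subtract (2x³)·D = −4x⁵ − 12x⁴ + 10x³. Remainder: −8x⁴ − 14x³ + 52x² − 19x − 12.
Step 5: lead(−8x⁴ − 14x³ + 52x² − 19x − 12) ÷ lead(D) = −8x⁴ ÷ −2x² = 4x². Subtract (4x²)·D = −8x⁴ − 24x³ + 20x². Remainder: 10x³ + 32x² − 19x − 12.
Step 6: lead(10x³ + 32x² − 19x − 12) ÷ lead(D) = 10x³ ÷ −2x² = −5x. Subtract (−5x)·D = 10x³ + 30x² − 25x. Remainder: 2x² + 6x − 12.
Step 7: lead(2x² + 6x − 12) ÷ lead(D) = 2x² ÷ −2x² = −1. Subtract (−1)·D = 2x² + 6x − 5. Remainder: −7.

R = [-7]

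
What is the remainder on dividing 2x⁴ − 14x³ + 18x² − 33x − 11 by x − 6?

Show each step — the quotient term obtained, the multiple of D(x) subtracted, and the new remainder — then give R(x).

R(x) = 7

Step 1: lead(2x⁴ − 14x³ + 18x² − 33x − 11) ÷ lead(D) = 2x⁴ ÷ x = 2x³. Subtract (2x³)·D = 2x⁴ − 12x³. Remainder: −2x³ + 18x² − 33x − 11.
Step 2: lead(−2x³ + 18x² − 33x − 11) ÷ lead(D) = −2x³ ÷ x = −2x². Subtract (−2x²)·D = −2x³ + 12x². Remainder: 6x² − 33x − 11.
Step 3: lead(6x² − 33x − 11) ÷ lead(D) = 6x² ÷ x = 6x. Subtract (6x)·D = 6x² − 36x. Remainder: 3x − 11.
Step 4: lead(3x − 11) ÷ lead(D) = 3x ÷ x = 3. Subtract (3)·D = 3x − 18. Remainder: 7.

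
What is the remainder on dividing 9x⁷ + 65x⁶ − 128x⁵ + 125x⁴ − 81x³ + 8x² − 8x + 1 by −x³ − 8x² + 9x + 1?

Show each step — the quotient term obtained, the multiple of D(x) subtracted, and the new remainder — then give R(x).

Step 1: lead(9x⁷ + 65x⁶ − 128x⁵ + 125x⁴ − 81x³ + 8x² − 8x + 1) ÷ lead(D) = 9x⁷ ÷ −x³ = −9x⁴. Subtract (−9x⁴)·D = 9x⁷ + 72x⁶ − 81x⁵ − 9x⁴. Remainder: −7x⁶ − 47x⁵ + 134x⁴ − 81x³ + 8x² − 8x + 1.
Step 2: lead(−7x⁶ − 47x⁵ + 134x⁴ − 81x³ + 8x² − 8x + 1) ÷ lead(D) = −7x⁶ ÷ −x³ = 7x³. Subtract (7x³)·D = −7x⁶ − 56x⁵ + 63x⁴ + 7x³. Remainder: 9x⁵ + 71x⁴ − 88x³ + 8x² − 8x + 1.
Step 3: lead(9x⁵ + 71x⁴ − 88x³ + 8x² − 8x + 1) ÷ lead(D) = 9x⁵ ÷ −x³ = −9x². Subtract (−9x²)·D = 9x⁵ + 72x⁴ − 81x³ − 9x². Remainder: −x⁴ − 7x³ + 17x² − 8x + 1.
Step 4: lead(−x⁴ − 7x³ + 17x² − 8x + 1) ÷ lead(D) = −x⁴ ÷ −x³ = x. Subtract (x)·D = −x⁴ − 8x³ + 9x² + x. Remainder: x³ + 8x² − 9x + 1.
Step 5: lead(x³ + 8x² − 9x + 1) ÷ lead(D) = x³ ÷ −x³ = −1. Subtract (−1)·D = x³ + 8x² − 9x − 1. Remainder: 2.

R(x) = 2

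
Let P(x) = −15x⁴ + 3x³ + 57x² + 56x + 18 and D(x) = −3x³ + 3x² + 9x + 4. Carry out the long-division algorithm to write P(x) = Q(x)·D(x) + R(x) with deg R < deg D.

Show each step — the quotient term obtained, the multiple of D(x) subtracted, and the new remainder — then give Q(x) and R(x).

Step 1: lead(−15x⁴ + 3x³ + 57x² + 56x + 18) ÷ lead(D) = −15x⁴ ÷ −3x³ = 5x. Subtract (5x)·D = −15x⁴ + 15x³ + 45x² + 20x. Remainder: −12x³ + 12x² + 36x + 18.
Step 2: lead(−12x³ + 12x² + 36x + 18) ÷ lead(D) = −12x³ ÷ −3x³ = 4. Subtract (4)·D = −12x³ + 12x² + 36x + 16. Remainder: 2.

Q(x) = 5x + 4; R(x) = 2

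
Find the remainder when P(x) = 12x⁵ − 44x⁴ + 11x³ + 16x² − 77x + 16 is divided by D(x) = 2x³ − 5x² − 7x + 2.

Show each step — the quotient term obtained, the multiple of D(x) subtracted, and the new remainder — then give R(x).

R(x) = −2

Step 1: lead(12x⁵ − 44x⁴ + 11x³ + 16x² − 77x + 16) ÷ lead(D) = 12x⁵ ÷ 2x³ = 6x². Subtract (6x²)·D = 12x⁵ − 30x⁴ − 42x³ + 12x². Remainder: −14x⁴ + 53x³ + 4x² − 77x + 16.
Step 2: lead(−14x⁴ + 53x³ + 4x² − 77x + 16) ÷ lead(D) = −14x⁴ ÷ 2x³ = −7x. Subtract (−7x)·D = −14x⁴ + 35x³ + 49x² − 14x. Remainder: 18x³ − 45x² − 63x + 16.
Step 3: lead(18x³ − 45x² − 63x + 16) ÷ lead(D) = 18x³ ÷ 2x³ = 9. Subtract (9)·D = 18x³ − 45x² − 63x + 18. Remainder: −2.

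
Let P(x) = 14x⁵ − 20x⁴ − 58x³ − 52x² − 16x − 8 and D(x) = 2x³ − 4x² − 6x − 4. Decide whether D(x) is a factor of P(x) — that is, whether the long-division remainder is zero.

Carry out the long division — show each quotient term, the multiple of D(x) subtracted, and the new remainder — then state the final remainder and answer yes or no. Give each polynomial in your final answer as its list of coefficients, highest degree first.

R = [-8], so D(x) is not a factor of P(x). no

Step 1: lead(14x⁵ − 20x⁴ − 58x³ − 52x² − 16x − 8) ÷ lead(D) = 14x⁵ ÷ 2x³ = 7x². Subtract (7x²)·D = 14x⁵ − 28x⁴ − 42x³ − 28x². Remainder: 8x⁴ − 16x³ − 24x² − 16x − 8.
Step 2: lead(8x⁴ − 16x³ − 24x² − 16x − 8) ÷ lead(D) = 8x⁴ ÷ 2x³ = 4x. Subtract (4x)·D = 8x⁴ − 16x³ − 24x² − 16x. Remainder: −8.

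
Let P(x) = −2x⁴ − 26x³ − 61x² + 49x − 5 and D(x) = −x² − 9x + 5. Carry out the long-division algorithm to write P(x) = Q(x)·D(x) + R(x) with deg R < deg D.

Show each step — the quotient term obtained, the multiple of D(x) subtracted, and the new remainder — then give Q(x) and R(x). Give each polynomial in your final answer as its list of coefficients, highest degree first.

Q = [2, 8, -1]; R = [0]

Step 1: lead(−2x⁴ − 26x³ − 61x² + 49x − 5) ÷ lead(D) = −2x⁴ ÷ −x² = 2x². Subtract (2x²)·D = −2x⁴ − 18x³ + 10x². Remainder: −8x³ − 71x² + 49x − 5.
Step 2: lead(−8x³ − 71x² + 49x − 5) ÷ lead(D) = −8x³ ÷ −x² = 8x. Subtract (8x)·D = −8x³ − 72x² + 40x. Remainder: x² + 9x − 5.
Step 3: lead(x² + 9x − 5) ÷ lead(D) = x² ÷ −x² = −1. Subtract (−1)·D = x² + 9x − 5. Remainder: 0.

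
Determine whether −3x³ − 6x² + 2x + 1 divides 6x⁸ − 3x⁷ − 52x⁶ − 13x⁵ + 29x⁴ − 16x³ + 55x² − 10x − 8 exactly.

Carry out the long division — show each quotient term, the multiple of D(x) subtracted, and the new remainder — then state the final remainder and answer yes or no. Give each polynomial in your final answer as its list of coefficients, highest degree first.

Step 1: lead(6x⁸ − 3x⁷ − 52x⁶ − 13x⁵ + 29x⁴ − 16x³ + 55x² − 10x − 8) ÷ lead(D) = 6x⁸ ÷ −3x³ = −2x⁵. Subtract (−2x⁵)·D = 6x⁸ + 12x⁷ − 4x⁶ − 2x⁵. Remainder: −15x⁷ − 48x⁶ − 11x⁵ + 29x⁴ − 16x³ + 55x² − 10x − 8.
Step 2: lead(−15x⁷ − 48x⁶ − 11x⁵ + 29x⁴ − 16x³ + 55x² − 10x − 8) ÷ lead(D) = −15x⁷ ÷ −3x³ = 5x⁴. Subtract (5x⁴)·D = −15x⁷ − 30x⁶ + 10x⁵ + 5x⁴. Remainder: −18x⁶ − 21x⁵ + 24x⁴ − 16x³ + 55x² − 10x − 8.
Step 3: lead(−18x⁶ − 21x⁵ + 24x⁴ − 16x³ + 55x² − 10x − 8) ÷ lead(D) = −18x⁶ ÷ −3x³ = 6x³. Subtract (6x³)·D = −18x⁶ − 36x⁵ + 12x⁴ + 6x³. Remainder: 15x⁵ + 12x⁴ − 22x³ + 55x² − 10x − 8.
Step 4: lead(15x⁵ + 12x⁴ − 22x³ + 55x² − 10x − 8) ÷ lead(D) = 15x⁵ ÷ −3x³ = −5x². Subtract (−5x²)·D = 15x⁵ + 30x⁴ − 10x³ − 5x². Remainder: −18x⁴ − 12x³ + 60x² − 10x − 8.
Step 5: lead(−18x⁴ − 12x³ + 60x² − 10x − 8) ÷ lead(D) = −18x⁴ ÷ −3x³ = 6x. Subtract (6x)·D = −18x⁴ − 36x³ + 12x² + 6x. Remainder: 24x³ + 48x² − 16x − 8.
Step 6: lead(24x³ + 48x² − 16x − 8) ÷ lead(D) = 24x³ ÷ −3x³ = −8. Subtract (−8)·D = 24x³ + 48x² − 16x − 8. Remainder: 0.

R = [0], so D(x) is a factor of P(x). yes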